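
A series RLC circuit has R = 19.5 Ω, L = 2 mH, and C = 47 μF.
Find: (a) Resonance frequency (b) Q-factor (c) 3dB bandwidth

Step 1 — Resonance: ω₀ = 1/√(LC) = 1/√(0.002·4.7e-05) = 3262 rad/s.
Step 2 — f₀ = ω₀/(2π) = 519.1 Hz.
Step 3 — Series Q: Q = ω₀L/R = 3262·0.002/19.5 = 0.3345.
Step 4 — Bandwidth: Δω = ω₀/Q = 9750 rad/s; BW = Δω/(2π) = 1552 Hz.

(a) f₀ = 519.1 Hz  (b) Q = 0.3345  (c) BW = 1552 Hz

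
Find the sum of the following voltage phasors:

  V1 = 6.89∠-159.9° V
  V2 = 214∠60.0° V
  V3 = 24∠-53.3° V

Step 1 — Convert each phasor to rectangular form:
  V1 = 6.89·(cos(-159.9°) + j·sin(-159.9°)) = -6.47 - j2.368 V
  V2 = 214·(cos(60.0°) + j·sin(60.0°)) = 107 + j185.3 V
  V3 = 24·(cos(-53.3°) + j·sin(-53.3°)) = 14.34 - j19.24 V
Step 2 — Sum components: V_total = 114.9 + j163.7 V.
Step 3 — Convert to polar: |V_total| = 200 V, ∠V_total = 54.9°.

V_total = 200∠54.9° V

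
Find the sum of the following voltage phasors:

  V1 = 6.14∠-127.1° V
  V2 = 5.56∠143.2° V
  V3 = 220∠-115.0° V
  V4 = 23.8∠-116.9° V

Step 1 — Convert each phasor to rectangular form:
  V1 = 6.14·(cos(-127.1°) + j·sin(-127.1°)) = -3.704 - j4.897 V
  V2 = 5.56·(cos(143.2°) + j·sin(143.2°)) = -4.452 + j3.331 V
  V3 = 220·(cos(-115.0°) + j·sin(-115.0°)) = -92.98 - j199.4 V
  V4 = 23.8·(cos(-116.9°) + j·sin(-116.9°)) = -10.77 - j21.22 V
Step 2 — Sum components: V_total = -111.9 - j222.2 V.
Step 3 — Convert to polar: |V_total| = 248.8 V, ∠V_total = -116.7°.

V_total = 248.8∠-116.7° V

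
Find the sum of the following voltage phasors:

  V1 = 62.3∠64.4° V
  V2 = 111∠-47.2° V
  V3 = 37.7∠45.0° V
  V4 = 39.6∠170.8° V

Step 1 — Convert each phasor to rectangular form:
  V1 = 62.3·(cos(64.4°) + j·sin(64.4°)) = 26.92 + j56.18 V
  V2 = 111·(cos(-47.2°) + j·sin(-47.2°)) = 75.42 - j81.44 V
  V3 = 37.7·(cos(45.0°) + j·sin(45.0°)) = 26.66 + j26.66 V
  V4 = 39.6·(cos(170.8°) + j·sin(170.8°)) = -39.09 + j6.331 V
Step 2 — Sum components: V_total = 89.9 + j7.729 V.
Step 3 — Convert to polar: |V_total| = 90.24 V, ∠V_total = 4.9°.

V_total = 90.24∠4.9° V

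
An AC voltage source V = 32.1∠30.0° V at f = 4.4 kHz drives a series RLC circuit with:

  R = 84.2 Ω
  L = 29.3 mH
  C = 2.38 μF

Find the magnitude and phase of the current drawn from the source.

Step 1 — Angular frequency: ω = 2π·f = 2π·4400 = 2.765e+04 rad/s.
Step 2 — Component impedances:
  R: Z = R = 84.2 Ω
  L: Z = jωL = j·2.765e+04·0.0293 = 0 + j810 Ω
  C: Z = 1/(jωC) = -j/(ω·C) = 0 - j15.2 Ω
Step 3 — Series combination: Z_total = R + L + C = 84.2 + j794.8 Ω = 799.3∠84.0° Ω.
Step 4 — Source phasor: V = 32.1∠30.0° V = 27.8 + j16.05 V.
Step 5 — Ohm's law: I = V / Z_total = (27.8 + j16.05) / (84.2 + j794.8) = 0.02363 - j0.03247 A.
Step 6 — Convert to polar: |I| = 0.04016 A, ∠I = -54.0°.

I = 0.04016∠-54.0° A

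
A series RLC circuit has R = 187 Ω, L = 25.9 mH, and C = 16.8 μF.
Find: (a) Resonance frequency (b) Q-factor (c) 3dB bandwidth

Step 1 — Resonance: ω₀ = 1/√(LC) = 1/√(0.0259·1.68e-05) = 1516 rad/s.
Step 2 — f₀ = ω₀/(2π) = 241.3 Hz.
Step 3 — Series Q: Q = ω₀L/R = 1516·0.0259/187 = 0.21.
Step 4 — Bandwidth: Δω = ω₀/Q = 7220 rad/s; BW = Δω/(2π) = 1149 Hz.

(a) f₀ = 241.3 Hz  (b) Q = 0.21  (c) BW = 1149 Hz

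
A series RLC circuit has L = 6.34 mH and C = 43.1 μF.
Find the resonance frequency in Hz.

Step 1 — Resonance condition Im(Z)=0 gives ω₀ = 1/√(LC).
Step 2 — ω₀ = 1/√(0.00634·4.31e-05) = 1913 rad/s.
Step 3 — f₀ = ω₀/(2π) = 304.5 Hz.

f₀ = 304.5 Hz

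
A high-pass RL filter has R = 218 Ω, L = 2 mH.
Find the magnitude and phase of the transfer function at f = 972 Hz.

Step 1 — Angular frequency: ω = 2π·972 = 6107 rad/s.
Step 2 — Transfer function: H(jω) = jωL/(R + jωL).
Step 3 — Numerator jωL = j·12.21; denominator R + jωL = 218 + j12.21.
Step 4 — H = 0.00313 + j0.05585.
Step 5 — Magnitude: |H| = 0.05594 (-25.0 dB); phase: φ = 86.8°.

|H| = 0.05594 (-25.0 dB), φ = 86.8°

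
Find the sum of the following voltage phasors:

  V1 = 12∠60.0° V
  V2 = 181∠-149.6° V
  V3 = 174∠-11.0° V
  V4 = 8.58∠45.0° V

Step 1 — Convert each phasor to rectangular form:
  V1 = 12·(cos(60.0°) + j·sin(60.0°)) = 6 + j10.39 V
  V2 = 181·(cos(-149.6°) + j·sin(-149.6°)) = -156.1 - j91.59 V
  V3 = 174·(cos(-11.0°) + j·sin(-11.0°)) = 170.8 - j33.2 V
  V4 = 8.58·(cos(45.0°) + j·sin(45.0°)) = 6.067 + j6.067 V
Step 2 — Sum components: V_total = 26.76 - j108.3 V.
Step 3 — Convert to polar: |V_total| = 111.6 V, ∠V_total = -76.1°.

V_total = 111.6∠-76.1° V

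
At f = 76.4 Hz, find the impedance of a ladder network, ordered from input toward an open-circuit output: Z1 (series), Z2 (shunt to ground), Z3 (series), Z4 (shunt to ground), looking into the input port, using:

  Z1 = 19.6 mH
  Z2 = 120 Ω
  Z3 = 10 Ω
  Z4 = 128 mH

Step 1 — Angular frequency: ω = 2π·f = 2π·76.4 = 480 rad/s.
Step 2 — Component impedances:
  Z1: Z = jωL = j·480·0.0196 = 0 + j9.409 Ω
  Z2: Z = R = 120 Ω
  Z3: Z = R = 10 Ω
  Z4: Z = jωL = j·480·0.128 = 0 + j61.44 Ω
Step 3 — Ladder network (open output): work backward from the far end, alternating series and parallel combinations. Z_in = 29.46 + j52.2 Ω = 59.94∠60.6° Ω.

Z = 29.46 + j52.2 Ω = 59.94∠60.6° Ω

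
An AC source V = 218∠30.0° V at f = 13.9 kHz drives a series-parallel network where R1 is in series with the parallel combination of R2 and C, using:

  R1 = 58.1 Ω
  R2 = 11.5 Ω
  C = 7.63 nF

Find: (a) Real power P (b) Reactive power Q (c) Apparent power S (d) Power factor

Step 1 — Angular frequency: ω = 2π·f = 2π·1.39e+04 = 8.734e+04 rad/s.
Step 2 — Component impedances:
  R1: Z = R = 58.1 Ω
  R2: Z = R = 11.5 Ω
  C: Z = 1/(jωC) = -j/(ω·C) = 0 - j1501 Ω
Step 3 — Parallel branch: R2 || C = 1/(1/R2 + 1/C) = 11.5 - j0.08812 Ω.
Step 4 — Series with R1: Z_total = R1 + (R2 || C) = 69.6 - j0.08812 Ω = 69.6∠-0.1° Ω.
Step 5 — Source phasor: V = 218∠30.0° V = 188.8 + j109 V.
Step 6 — Current: I = V / Z = 2.711 + j1.57 A = 3.132∠30.1° A.
Step 7 — Complex power: S = V·I* = 682.8 - j0.8646 VA.
Step 8 — Real power: P = Re(S) = 682.8 W.
Step 9 — Reactive power: Q = Im(S) = -0.8646 VAR.
Step 10 — Apparent power: |S| = 682.8 VA.
Step 11 — Power factor: PF = P/|S| = 1 (leading).

(a) P = 682.8 W  (b) Q = -0.8646 VAR  (c) S = 682.8 VA  (d) PF = 1 (leading)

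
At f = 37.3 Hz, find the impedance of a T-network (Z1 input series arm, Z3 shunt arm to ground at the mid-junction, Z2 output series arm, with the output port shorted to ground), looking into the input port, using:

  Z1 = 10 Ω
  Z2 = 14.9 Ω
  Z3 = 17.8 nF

Step 1 — Angular frequency: ω = 2π·f = 2π·37.3 = 234.4 rad/s.
Step 2 — Component impedances:
  Z1: Z = R = 10 Ω
  Z2: Z = R = 14.9 Ω
  Z3: Z = 1/(jωC) = -j/(ω·C) = 0 - j2.397e+05 Ω
Step 3 — With the output port shorted to ground, the output series arm Z2 runs from the junction to ground; the shunt arm Z3 also runs from the junction to ground. They appear in parallel: Z3 || Z2 = 14.9 - j0.0009261 Ω.
Step 4 — Series with input arm Z1: Z_in = Z1 + (Z3 || Z2) = 24.9 - j0.0009261 Ω = 24.9∠-0.0° Ω.

Z = 24.9 - j0.0009261 Ω = 24.9∠-0.0° Ω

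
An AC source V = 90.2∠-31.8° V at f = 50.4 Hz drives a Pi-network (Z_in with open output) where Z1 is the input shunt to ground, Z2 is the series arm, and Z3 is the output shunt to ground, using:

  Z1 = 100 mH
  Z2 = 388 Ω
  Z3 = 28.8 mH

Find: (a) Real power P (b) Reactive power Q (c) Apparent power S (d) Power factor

Step 1 — Angular frequency: ω = 2π·f = 2π·50.4 = 316.7 rad/s.
Step 2 — Component impedances:
  Z1: Z = jωL = j·316.7·0.1 = 0 + j31.67 Ω
  Z2: Z = R = 388 Ω
  Z3: Z = jωL = j·316.7·0.0288 = 0 + j9.12 Ω
Step 3 — With open output, the series arm Z2 and the output shunt Z3 appear in series to ground: Z2 + Z3 = 388 + j9.12 Ω.
Step 4 — Parallel with input shunt Z1: Z_in = Z1 || (Z2 + Z3) = 2.556 + j31.4 Ω = 31.5∠85.3° Ω.
Step 5 — Source phasor: V = 90.2∠-31.8° V = 76.66 - j47.53 V.
Step 6 — Current: I = V / Z = -1.306 - j2.548 A = 2.863∠-117.1° A.
Step 7 — Complex power: S = V·I* = 20.96 + j257.4 VA.
Step 8 — Real power: P = Re(S) = 20.96 W.
Step 9 — Reactive power: Q = Im(S) = 257.4 VAR.
Step 10 — Apparent power: |S| = 258.3 VA.
Step 11 — Power factor: PF = P/|S| = 0.08115 (lagging).

(a) P = 20.96 W  (b) Q = 257.4 VAR  (c) S = 258.3 VA  (d) PF = 0.08115 (lagging)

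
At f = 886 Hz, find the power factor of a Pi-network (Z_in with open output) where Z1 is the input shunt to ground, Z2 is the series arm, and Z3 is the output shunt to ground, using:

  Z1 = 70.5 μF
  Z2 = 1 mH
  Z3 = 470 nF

Step 1 — Angular frequency: ω = 2π·f = 2π·886 = 5567 rad/s.
Step 2 — Component impedances:
  Z1: Z = 1/(jωC) = -j/(ω·C) = 0 - j2.548 Ω
  Z2: Z = jωL = j·5567·0.001 = 0 + j5.567 Ω
  Z3: Z = 1/(jωC) = -j/(ω·C) = 0 - j382.2 Ω
Step 3 — With open output, the series arm Z2 and the output shunt Z3 appear in series to ground: Z2 + Z3 = 0 - j376.6 Ω.
Step 4 — Parallel with input shunt Z1: Z_in = Z1 || (Z2 + Z3) = 0 - j2.531 Ω = 2.531∠-90.0° Ω.
Step 5 — Power factor: PF = cos(φ) = Re(Z)/|Z| = 0/2.531 = 0.
Step 6 — Type: Im(Z) = -2.531 ⇒ leading (phase φ = -90.0°).

PF = 0 (leading, φ = -90.0°)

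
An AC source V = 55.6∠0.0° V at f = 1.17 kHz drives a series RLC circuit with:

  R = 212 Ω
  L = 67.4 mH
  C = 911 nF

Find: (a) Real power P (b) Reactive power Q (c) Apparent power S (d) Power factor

Step 1 — Angular frequency: ω = 2π·f = 2π·1170 = 7351 rad/s.
Step 2 — Component impedances:
  R: Z = R = 212 Ω
  L: Z = jωL = j·7351·0.0674 = 0 + j495.5 Ω
  C: Z = 1/(jωC) = -j/(ω·C) = 0 - j149.3 Ω
Step 3 — Series combination: Z_total = R + L + C = 212 + j346.2 Ω = 405.9∠58.5° Ω.
Step 4 — Source phasor: V = 55.6∠0.0° V = 55.6 V.
Step 5 — Current: I = V / Z = 0.07154 - j0.1168 A = 0.137∠-58.5° A.
Step 6 — Complex power: S = V·I* = 3.977 + j6.495 VA.
Step 7 — Real power: P = Re(S) = 3.977 W.
Step 8 — Reactive power: Q = Im(S) = 6.495 VAR.
Step 9 — Apparent power: |S| = 7.616 VA.
Step 10 — Power factor: PF = P/|S| = 0.5223 (lagging).

(a) P = 3.977 W  (b) Q = 6.495 VAR  (c) S = 7.616 VA  (d) PF = 0.5223 (lagging)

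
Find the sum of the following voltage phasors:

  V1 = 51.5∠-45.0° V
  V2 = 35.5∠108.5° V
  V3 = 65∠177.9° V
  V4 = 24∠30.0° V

Step 1 — Convert each phasor to rectangular form:
  V1 = 51.5·(cos(-45.0°) + j·sin(-45.0°)) = 36.42 - j36.42 V
  V2 = 35.5·(cos(108.5°) + j·sin(108.5°)) = -11.26 + j33.67 V
  V3 = 65·(cos(177.9°) + j·sin(177.9°)) = -64.96 + j2.382 V
  V4 = 24·(cos(30.0°) + j·sin(30.0°)) = 20.78 + j12 V
Step 2 — Sum components: V_total = -19.02 + j11.63 V.
Step 3 — Convert to polar: |V_total| = 22.29 V, ∠V_total = 148.6°.

V_total = 22.29∠148.6° V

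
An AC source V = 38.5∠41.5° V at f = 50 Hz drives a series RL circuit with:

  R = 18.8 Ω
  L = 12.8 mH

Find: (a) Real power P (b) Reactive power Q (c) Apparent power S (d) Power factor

Step 1 — Angular frequency: ω = 2π·f = 2π·50 = 314.2 rad/s.
Step 2 — Component impedances:
  R: Z = R = 18.8 Ω
  L: Z = jωL = j·314.2·0.0128 = 0 + j4.021 Ω
Step 3 — Series combination: Z_total = R + L = 18.8 + j4.021 Ω = 19.23∠12.1° Ω.
Step 4 — Source phasor: V = 38.5∠41.5° V = 28.83 + j25.51 V.
Step 5 — Current: I = V / Z = 1.744 + j0.9839 A = 2.003∠29.4° A.
Step 6 — Complex power: S = V·I* = 75.39 + j16.13 VA.
Step 7 — Real power: P = Re(S) = 75.39 W.
Step 8 — Reactive power: Q = Im(S) = 16.13 VAR.
Step 9 — Apparent power: |S| = 77.1 VA.
Step 10 — Power factor: PF = P/|S| = 0.9779 (lagging).

(a) P = 75.39 W  (b) Q = 16.13 VAR  (c) S = 77.1 VA  (d) PF = 0.9779 (lagging)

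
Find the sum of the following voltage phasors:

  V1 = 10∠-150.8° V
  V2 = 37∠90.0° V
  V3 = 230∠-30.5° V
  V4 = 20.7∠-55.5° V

Step 1 — Convert each phasor to rectangular form:
  V1 = 10·(cos(-150.8°) + j·sin(-150.8°)) = -8.729 - j4.879 V
  V2 = 37·(cos(90.0°) + j·sin(90.0°)) = 0 + j37 V
  V3 = 230·(cos(-30.5°) + j·sin(-30.5°)) = 198.2 - j116.7 V
  V4 = 20.7·(cos(-55.5°) + j·sin(-55.5°)) = 11.72 - j17.06 V
Step 2 — Sum components: V_total = 201.2 - j101.7 V.
Step 3 — Convert to polar: |V_total| = 225.4 V, ∠V_total = -26.8°.

V_total = 225.4∠-26.8° V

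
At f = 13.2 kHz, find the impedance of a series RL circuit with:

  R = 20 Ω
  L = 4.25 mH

Step 1 — Angular frequency: ω = 2π·f = 2π·1.32e+04 = 8.294e+04 rad/s.
Step 2 — Component impedances:
  R: Z = R = 20 Ω
  L: Z = jωL = j·8.294e+04·0.00425 = 0 + j352.5 Ω
Step 3 — Series combination: Z_total = R + L = 20 + j352.5 Ω = 353.1∠86.8° Ω.

Z = 20 + j352.5 Ω = 353.1∠86.8° Ω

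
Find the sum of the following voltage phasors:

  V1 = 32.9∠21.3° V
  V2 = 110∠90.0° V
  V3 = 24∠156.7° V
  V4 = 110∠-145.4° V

Step 1 — Convert each phasor to rectangular form:
  V1 = 32.9·(cos(21.3°) + j·sin(21.3°)) = 30.65 + j11.95 V
  V2 = 110·(cos(90.0°) + j·sin(90.0°)) = 0 + j110 V
  V3 = 24·(cos(156.7°) + j·sin(156.7°)) = -22.04 + j9.493 V
  V4 = 110·(cos(-145.4°) + j·sin(-145.4°)) = -90.55 - j62.46 V
Step 2 — Sum components: V_total = -81.94 + j68.98 V.
Step 3 — Convert to polar: |V_total| = 107.1 V, ∠V_total = 139.9°.

V_total = 107.1∠139.9° V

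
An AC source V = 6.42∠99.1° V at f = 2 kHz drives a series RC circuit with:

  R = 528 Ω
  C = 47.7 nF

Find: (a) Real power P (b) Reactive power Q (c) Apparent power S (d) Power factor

Step 1 — Angular frequency: ω = 2π·f = 2π·2000 = 1.257e+04 rad/s.
Step 2 — Component impedances:
  R: Z = R = 528 Ω
  C: Z = 1/(jωC) = -j/(ω·C) = 0 - j1668 Ω
Step 3 — Series combination: Z_total = R + C = 528 - j1668 Ω = 1750∠-72.4° Ω.
Step 4 — Source phasor: V = 6.42∠99.1° V = -1.015 + j6.339 V.
Step 5 — Current: I = V / Z = -0.003629 + j0.0005399 A = 0.003669∠171.5° A.
Step 6 — Complex power: S = V·I* = 0.007107 - j0.02246 VA.
Step 7 — Real power: P = Re(S) = 0.007107 W.
Step 8 — Reactive power: Q = Im(S) = -0.02246 VAR.
Step 9 — Apparent power: |S| = 0.02355 VA.
Step 10 — Power factor: PF = P/|S| = 0.3017 (leading).

(a) P = 0.007107 W  (b) Q = -0.02246 VAR  (c) S = 0.02355 VA  (d) PF = 0.3017 (leading)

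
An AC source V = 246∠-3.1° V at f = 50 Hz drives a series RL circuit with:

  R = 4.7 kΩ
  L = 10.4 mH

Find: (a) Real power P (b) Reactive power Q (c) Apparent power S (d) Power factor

Step 1 — Angular frequency: ω = 2π·f = 2π·50 = 314.2 rad/s.
Step 2 — Component impedances:
  R: Z = R = 4700 Ω
  L: Z = jωL = j·314.2·0.0104 = 0 + j3.267 Ω
Step 3 — Series combination: Z_total = R + L = 4700 + j3.267 Ω = 4700∠0.0° Ω.
Step 4 — Source phasor: V = 246∠-3.1° V = 245.6 - j13.3 V.
Step 5 — Current: I = V / Z = 0.05226 - j0.002867 A = 0.05234∠-3.1° A.
Step 6 — Complex power: S = V·I* = 12.88 + j0.008951 VA.
Step 7 — Real power: P = Re(S) = 12.88 W.
Step 8 — Reactive power: Q = Im(S) = 0.008951 VAR.
Step 9 — Apparent power: |S| = 12.88 VA.
Step 10 — Power factor: PF = P/|S| = 1 (lagging).

(a) P = 12.88 W  (b) Q = 0.008951 VAR  (c) S = 12.88 VA  (d) PF = 1 (lagging)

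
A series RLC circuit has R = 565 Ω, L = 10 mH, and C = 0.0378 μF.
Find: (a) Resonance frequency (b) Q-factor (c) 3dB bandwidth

Step 1 — Resonance condition Im(Z)=0 gives ω₀ = 1/√(LC).
Step 2 — ω₀ = 1/√(0.01·3.78e-08) = 5.143e+04 rad/s.
Step 3 — f₀ = ω₀/(2π) = 8186 Hz.
Step 4 — Series Q: Q = ω₀L/R = 5.143e+04·0.01/565 = 0.9103.
Step 5 — 3dB bandwidth: Δω = ω₀/Q = 5.65e+04 rad/s; BW = Δω/(2π) = 8992 Hz.

(a) f₀ = 8186 Hz  (b) Q = 0.9103  (c) BW = 8992 Hz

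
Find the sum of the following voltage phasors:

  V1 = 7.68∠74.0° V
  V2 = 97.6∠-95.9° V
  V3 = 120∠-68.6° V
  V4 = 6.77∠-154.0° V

Step 1 — Convert each phasor to rectangular form:
  V1 = 7.68·(cos(74.0°) + j·sin(74.0°)) = 2.117 + j7.382 V
  V2 = 97.6·(cos(-95.9°) + j·sin(-95.9°)) = -10.03 - j97.08 V
  V3 = 120·(cos(-68.6°) + j·sin(-68.6°)) = 43.79 - j111.7 V
  V4 = 6.77·(cos(-154.0°) + j·sin(-154.0°)) = -6.085 - j2.968 V
Step 2 — Sum components: V_total = 29.78 - j204.4 V.
Step 3 — Convert to polar: |V_total| = 206.6 V, ∠V_total = -81.7°.

V_total = 206.6∠-81.7° V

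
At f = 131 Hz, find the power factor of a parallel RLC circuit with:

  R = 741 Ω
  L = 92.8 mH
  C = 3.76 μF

Step 1 — Angular frequency: ω = 2π·f = 2π·131 = 823.1 rad/s.
Step 2 — Component impedances:
  R: Z = R = 741 Ω
  L: Z = jωL = j·823.1·0.0928 = 0 + j76.38 Ω
  C: Z = 1/(jωC) = -j/(ω·C) = 0 - j323.1 Ω
Step 3 — Parallel combination: 1/Z_total = 1/R + 1/L + 1/C; Z_total = 13.26 + j98.24 Ω = 99.13∠82.3° Ω.
Step 4 — Power factor: PF = cos(φ) = Re(Z)/|Z| = 13.26/99.13 = 0.1338.
Step 5 — Type: Im(Z) = 98.24 ⇒ lagging (phase φ = 82.3°).

PF = 0.1338 (lagging, φ = 82.3°)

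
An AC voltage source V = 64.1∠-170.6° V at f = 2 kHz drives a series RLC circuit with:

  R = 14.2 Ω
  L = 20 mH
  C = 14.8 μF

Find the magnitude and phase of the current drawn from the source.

Step 1 — Angular frequency: ω = 2π·f = 2π·2000 = 1.257e+04 rad/s.
Step 2 — Component impedances:
  R: Z = R = 14.2 Ω
  L: Z = jωL = j·1.257e+04·0.02 = 0 + j251.3 Ω
  C: Z = 1/(jωC) = -j/(ω·C) = 0 - j5.377 Ω
Step 3 — Series combination: Z_total = R + L + C = 14.2 + j246 Ω = 246.4∠86.7° Ω.
Step 4 — Source phasor: V = 64.1∠-170.6° V = -63.24 - j10.47 V.
Step 5 — Ohm's law: I = V / Z_total = (-63.24 - j10.47) / (14.2 + j246) = -0.05722 + j0.2538 A.
Step 6 — Convert to polar: |I| = 0.2602 A, ∠I = 102.7°.

I = 0.2602∠102.7° A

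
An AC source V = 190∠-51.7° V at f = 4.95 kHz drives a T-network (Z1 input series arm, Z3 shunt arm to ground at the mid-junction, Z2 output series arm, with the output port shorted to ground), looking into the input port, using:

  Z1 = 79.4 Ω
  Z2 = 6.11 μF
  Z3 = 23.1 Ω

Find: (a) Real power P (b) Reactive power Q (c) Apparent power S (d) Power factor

Step 1 — Angular frequency: ω = 2π·f = 2π·4950 = 3.11e+04 rad/s.
Step 2 — Component impedances:
  Z1: Z = R = 79.4 Ω
  Z2: Z = 1/(jωC) = -j/(ω·C) = 0 - j5.262 Ω
  Z3: Z = R = 23.1 Ω
Step 3 — With the output port shorted to ground, the output series arm Z2 runs from the junction to ground; the shunt arm Z3 also runs from the junction to ground. They appear in parallel: Z3 || Z2 = 1.14 - j5.003 Ω.
Step 4 — Series with input arm Z1: Z_in = Z1 + (Z3 || Z2) = 80.54 - j5.003 Ω = 80.69∠-3.6° Ω.
Step 5 — Source phasor: V = 190∠-51.7° V = 117.8 - j149.1 V.
Step 6 — Current: I = V / Z = 1.571 - j1.754 A = 2.355∠-48.1° A.
Step 7 — Complex power: S = V·I* = 446.5 - j27.73 VA.
Step 8 — Real power: P = Re(S) = 446.5 W.
Step 9 — Reactive power: Q = Im(S) = -27.73 VAR.
Step 10 — Apparent power: |S| = 447.4 VA.
Step 11 — Power factor: PF = P/|S| = 0.9981 (leading).

(a) P = 446.5 W  (b) Q = -27.73 VAR  (c) S = 447.4 VA  (d) PF = 0.9981 (leading)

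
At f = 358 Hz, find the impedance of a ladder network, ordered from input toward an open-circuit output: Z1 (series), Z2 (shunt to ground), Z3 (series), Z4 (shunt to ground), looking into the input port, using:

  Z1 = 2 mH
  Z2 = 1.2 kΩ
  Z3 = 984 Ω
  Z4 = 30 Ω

Step 1 — Angular frequency: ω = 2π·f = 2π·358 = 2249 rad/s.
Step 2 — Component impedances:
  Z1: Z = jωL = j·2249·0.002 = 0 + j4.499 Ω
  Z2: Z = R = 1200 Ω
  Z3: Z = R = 984 Ω
  Z4: Z = R = 30 Ω
Step 3 — Ladder network (open output): work backward from the far end, alternating series and parallel combinations. Z_in = 549.6 + j4.499 Ω = 549.6∠0.5° Ω.

Z = 549.6 + j4.499 Ω = 549.6∠0.5° Ω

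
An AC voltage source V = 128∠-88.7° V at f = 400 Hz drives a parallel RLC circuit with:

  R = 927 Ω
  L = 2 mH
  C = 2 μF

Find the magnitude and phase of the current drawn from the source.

Step 1 — Angular frequency: ω = 2π·f = 2π·400 = 2513 rad/s.
Step 2 — Component impedances:
  R: Z = R = 927 Ω
  L: Z = jωL = j·2513·0.002 = 0 + j5.027 Ω
  C: Z = 1/(jωC) = -j/(ω·C) = 0 - j198.9 Ω
Step 3 — Parallel combination: 1/Z_total = 1/R + 1/L + 1/C; Z_total = 0.02869 + j5.157 Ω = 5.157∠89.7° Ω.
Step 4 — Source phasor: V = 128∠-88.7° V = 2.904 - j128 V.
Step 5 — Ohm's law: I = V / Z_total = (2.904 - j128) / (0.02869 + j5.157) = -24.81 - j0.7012 A.
Step 6 — Convert to polar: |I| = 24.82 A, ∠I = -178.4°.

I = 24.82∠-178.4° A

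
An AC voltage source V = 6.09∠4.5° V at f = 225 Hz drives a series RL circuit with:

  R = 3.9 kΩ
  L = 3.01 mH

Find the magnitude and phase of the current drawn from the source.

Step 1 — Angular frequency: ω = 2π·f = 2π·225 = 1414 rad/s.
Step 2 — Component impedances:
  R: Z = R = 3900 Ω
  L: Z = jωL = j·1414·0.00301 = 0 + j4.255 Ω
Step 3 — Series combination: Z_total = R + L = 3900 + j4.255 Ω = 3900∠0.1° Ω.
Step 4 — Source phasor: V = 6.09∠4.5° V = 6.071 + j0.4778 V.
Step 5 — Ohm's law: I = V / Z_total = (6.071 + j0.4778) / (3900 + j4.255) = 0.001557 + j0.0001208 A.
Step 6 — Convert to polar: |I| = 0.001562 A, ∠I = 4.4°.

I = 0.001562∠4.4° A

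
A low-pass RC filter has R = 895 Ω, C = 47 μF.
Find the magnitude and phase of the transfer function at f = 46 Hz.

Step 1 — Angular frequency: ω = 2π·46 = 289 rad/s.
Step 2 — Transfer function: H(jω) = 1/(1 + jωRC).
Step 3 — Denominator: 1 + jωRC = 1 + j·289·895·4.7e-05 = 1 + j12.16.
Step 4 — H = 0.00672 - j0.0817.
Step 5 — Magnitude: |H| = 0.08197 (-21.7 dB); phase: φ = -85.3°.

|H| = 0.08197 (-21.7 dB), φ = -85.3°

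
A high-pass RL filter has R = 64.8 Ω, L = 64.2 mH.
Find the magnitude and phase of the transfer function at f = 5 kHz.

Step 1 — Angular frequency: ω = 2π·5000 = 3.142e+04 rad/s.
Step 2 — Transfer function: H(jω) = jωL/(R + jωL).
Step 3 — Numerator jωL = j·2017; denominator R + jωL = 64.8 + j2017.
Step 4 — H = 0.999 + j0.0321.
Step 5 — Magnitude: |H| = 0.9995 (-0.0 dB); phase: φ = 1.8°.

|H| = 0.9995 (-0.0 dB), φ = 1.8°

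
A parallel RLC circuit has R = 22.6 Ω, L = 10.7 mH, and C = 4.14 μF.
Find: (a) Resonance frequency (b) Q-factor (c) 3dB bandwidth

Step 1 — Resonance: ω₀ = 1/√(LC) = 1/√(0.0107·4.14e-06) = 4751 rad/s.
Step 2 — f₀ = ω₀/(2π) = 756.2 Hz.
Step 3 — Parallel Q: Q = R/(ω₀L) = 22.6/(4751·0.0107) = 0.4445.
Step 4 — Bandwidth: Δω = ω₀/Q = 1.069e+04 rad/s; BW = Δω/(2π) = 1701 Hz.

(a) f₀ = 756.2 Hz  (b) Q = 0.4445  (c) BW = 1701 Hz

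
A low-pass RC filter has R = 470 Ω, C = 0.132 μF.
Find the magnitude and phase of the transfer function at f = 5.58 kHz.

Step 1 — Angular frequency: ω = 2π·5580 = 3.506e+04 rad/s.
Step 2 — Transfer function: H(jω) = 1/(1 + jωRC).
Step 3 — Denominator: 1 + jωRC = 1 + j·3.506e+04·470·1.32e-07 = 1 + j2.175.
Step 4 — H = 0.1745 - j0.3795.
Step 5 — Magnitude: |H| = 0.4177 (-7.6 dB); phase: φ = -65.3°.

|H| = 0.4177 (-7.6 dB), φ = -65.3°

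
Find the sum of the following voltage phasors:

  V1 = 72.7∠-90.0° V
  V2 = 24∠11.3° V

Step 1 — Convert each phasor to rectangular form:
  V1 = 72.7·(cos(-90.0°) + j·sin(-90.0°)) = 0 - j72.7 V
  V2 = 24·(cos(11.3°) + j·sin(11.3°)) = 23.53 + j4.703 V
Step 2 — Sum components: V_total = 23.53 - j68 V.
Step 3 — Convert to polar: |V_total| = 71.95 V, ∠V_total = -70.9°.

V_total = 71.95∠-70.9° V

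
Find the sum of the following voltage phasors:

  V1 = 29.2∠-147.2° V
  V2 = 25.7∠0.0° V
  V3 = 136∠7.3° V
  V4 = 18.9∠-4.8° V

Step 1 — Convert each phasor to rectangular form:
  V1 = 29.2·(cos(-147.2°) + j·sin(-147.2°)) = -24.54 - j15.82 V
  V2 = 25.7·(cos(0.0°) + j·sin(0.0°)) = 25.7 V
  V3 = 136·(cos(7.3°) + j·sin(7.3°)) = 134.9 + j17.28 V
  V4 = 18.9·(cos(-4.8°) + j·sin(-4.8°)) = 18.83 - j1.582 V
Step 2 — Sum components: V_total = 154.9 - j0.1186 V.
Step 3 — Convert to polar: |V_total| = 154.9 V, ∠V_total = -0.0°.

V_total = 154.9∠-0.0° V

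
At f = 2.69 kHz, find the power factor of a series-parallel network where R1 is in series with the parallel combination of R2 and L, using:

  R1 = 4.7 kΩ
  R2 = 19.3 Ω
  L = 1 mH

Step 1 — Angular frequency: ω = 2π·f = 2π·2690 = 1.69e+04 rad/s.
Step 2 — Component impedances:
  R1: Z = R = 4700 Ω
  R2: Z = R = 19.3 Ω
  L: Z = jωL = j·1.69e+04·0.001 = 0 + j16.9 Ω
Step 3 — Parallel branch: R2 || L = 1/(1/R2 + 1/L) = 8.377 + j9.566 Ω.
Step 4 — Series with R1: Z_total = R1 + (R2 || L) = 4708 + j9.566 Ω = 4708∠0.1° Ω.
Step 5 — Power factor: PF = cos(φ) = Re(Z)/|Z| = 4708/4708 = 1.
Step 6 — Type: Im(Z) = 9.566 ⇒ lagging (phase φ = 0.1°).

PF = 1 (lagging, φ = 0.1°)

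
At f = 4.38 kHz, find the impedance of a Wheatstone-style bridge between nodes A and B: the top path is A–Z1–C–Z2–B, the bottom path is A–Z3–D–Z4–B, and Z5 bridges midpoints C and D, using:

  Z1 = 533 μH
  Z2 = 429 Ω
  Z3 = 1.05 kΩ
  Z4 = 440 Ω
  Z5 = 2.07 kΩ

Step 1 — Angular frequency: ω = 2π·f = 2π·4380 = 2.752e+04 rad/s.
Step 2 — Component impedances:
  Z1: Z = jωL = j·2.752e+04·0.000533 = 0 + j14.67 Ω
  Z2: Z = R = 429 Ω
  Z3: Z = R = 1050 Ω
  Z4: Z = R = 440 Ω
  Z5: Z = R = 2070 Ω
Step 3 — Bridge requires nodal analysis (the Z5 bridge couples midpoints C and D, so the two paths cannot be reduced to a simple series/parallel combination). Setting node B to ground and injecting 1 A at node A, the 3-node admittance system at A, C, D solves to V_A = Z_AB = 311.5 + j9.819 Ω = 311.7∠1.8° Ω.

Z = 311.5 + j9.819 Ω = 311.7∠1.8° Ω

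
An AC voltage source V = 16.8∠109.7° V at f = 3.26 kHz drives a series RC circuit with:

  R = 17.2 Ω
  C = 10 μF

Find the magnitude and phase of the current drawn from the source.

Step 1 — Angular frequency: ω = 2π·f = 2π·3260 = 2.048e+04 rad/s.
Step 2 — Component impedances:
  R: Z = R = 17.2 Ω
  C: Z = 1/(jωC) = -j/(ω·C) = 0 - j4.882 Ω
Step 3 — Series combination: Z_total = R + C = 17.2 - j4.882 Ω = 17.88∠-15.8° Ω.
Step 4 — Source phasor: V = 16.8∠109.7° V = -5.663 + j15.82 V.
Step 5 — Ohm's law: I = V / Z_total = (-5.663 + j15.82) / (17.2 - j4.882) = -0.5463 + j0.7645 A.
Step 6 — Convert to polar: |I| = 0.9396 A, ∠I = 125.5°.

I = 0.9396∠125.5° A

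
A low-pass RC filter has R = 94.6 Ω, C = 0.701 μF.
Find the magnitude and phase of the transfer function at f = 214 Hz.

Step 1 — Angular frequency: ω = 2π·214 = 1345 rad/s.
Step 2 — Transfer function: H(jω) = 1/(1 + jωRC).
Step 3 — Denominator: 1 + jωRC = 1 + j·1345·94.6·7.01e-07 = 1 + j0.08917.
Step 4 — H = 0.9921 - j0.08846.
Step 5 — Magnitude: |H| = 0.996 (-0.0 dB); phase: φ = -5.1°.

|H| = 0.996 (-0.0 dB), φ = -5.1°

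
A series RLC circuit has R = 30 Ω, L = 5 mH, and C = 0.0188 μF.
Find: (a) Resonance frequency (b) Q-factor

Step 1 — Resonance condition Im(Z)=0 gives ω₀ = 1/√(LC).
Step 2 — ω₀ = 1/√(0.005·1.88e-08) = 1.031e+05 rad/s.
Step 3 — f₀ = ω₀/(2π) = 1.642e+04 Hz.
Step 4 — Series Q: Q = ω₀L/R = 1.031e+05·0.005/30 = 17.19.

(a) f₀ = 1.642e+04 Hz  (b) Q = 17.19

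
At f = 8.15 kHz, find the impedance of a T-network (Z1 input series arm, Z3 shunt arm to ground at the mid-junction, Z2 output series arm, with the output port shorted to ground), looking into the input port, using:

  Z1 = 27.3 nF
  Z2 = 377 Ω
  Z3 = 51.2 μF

Step 1 — Angular frequency: ω = 2π·f = 2π·8150 = 5.121e+04 rad/s.
Step 2 — Component impedances:
  Z1: Z = 1/(jωC) = -j/(ω·C) = 0 - j715.3 Ω
  Z2: Z = R = 377 Ω
  Z3: Z = 1/(jωC) = -j/(ω·C) = 0 - j0.3814 Ω
Step 3 — With the output port shorted to ground, the output series arm Z2 runs from the junction to ground; the shunt arm Z3 also runs from the junction to ground. They appear in parallel: Z3 || Z2 = 0.0003859 - j0.3814 Ω.
Step 4 — Series with input arm Z1: Z_in = Z1 + (Z3 || Z2) = 0.0003859 - j715.7 Ω = 715.7∠-90.0° Ω.

Z = 0.0003859 - j715.7 Ω = 715.7∠-90.0° Ω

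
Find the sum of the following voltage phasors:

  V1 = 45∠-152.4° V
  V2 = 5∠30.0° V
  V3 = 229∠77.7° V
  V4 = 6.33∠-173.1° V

Step 1 — Convert each phasor to rectangular form:
  V1 = 45·(cos(-152.4°) + j·sin(-152.4°)) = -39.88 - j20.85 V
  V2 = 5·(cos(30.0°) + j·sin(30.0°)) = 4.33 + j2.5 V
  V3 = 229·(cos(77.7°) + j·sin(77.7°)) = 48.78 + j223.7 V
  V4 = 6.33·(cos(-173.1°) + j·sin(-173.1°)) = -6.284 - j0.7605 V
Step 2 — Sum components: V_total = 6.951 + j204.6 V.
Step 3 — Convert to polar: |V_total| = 204.8 V, ∠V_total = 88.1°.

V_total = 204.8∠88.1° V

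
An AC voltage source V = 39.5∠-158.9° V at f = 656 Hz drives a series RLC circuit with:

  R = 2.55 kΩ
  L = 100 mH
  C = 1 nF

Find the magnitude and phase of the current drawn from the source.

Step 1 — Angular frequency: ω = 2π·f = 2π·656 = 4122 rad/s.
Step 2 — Component impedances:
  R: Z = R = 2550 Ω
  L: Z = jωL = j·4122·0.1 = 0 + j412.2 Ω
  C: Z = 1/(jωC) = -j/(ω·C) = 0 - j2.426e+05 Ω
Step 3 — Series combination: Z_total = R + L + C = 2550 - j2.422e+05 Ω = 2.422e+05∠-89.4° Ω.
Step 4 — Source phasor: V = 39.5∠-158.9° V = -36.85 - j14.22 V.
Step 5 — Ohm's law: I = V / Z_total = (-36.85 - j14.22) / (2550 - j2.422e+05) = 5.71e-05 - j0.0001528 A.
Step 6 — Convert to polar: |I| = 0.0001631 A, ∠I = -69.5°.

I = 0.0001631∠-69.5° A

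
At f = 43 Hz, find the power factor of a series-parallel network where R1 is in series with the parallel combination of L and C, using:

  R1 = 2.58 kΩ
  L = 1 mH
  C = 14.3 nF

Step 1 — Angular frequency: ω = 2π·f = 2π·43 = 270.2 rad/s.
Step 2 — Component impedances:
  R1: Z = R = 2580 Ω
  L: Z = jωL = j·270.2·0.001 = 0 + j0.2702 Ω
  C: Z = 1/(jωC) = -j/(ω·C) = 0 - j2.588e+05 Ω
Step 3 — Parallel branch: L || C = 1/(1/L + 1/C) = 0 + j0.2702 Ω.
Step 4 — Series with R1: Z_total = R1 + (L || C) = 2580 + j0.2702 Ω = 2580∠0.0° Ω.
Step 5 — Power factor: PF = cos(φ) = Re(Z)/|Z| = 2580/2580 = 1.
Step 6 — Type: Im(Z) = 0.2702 ⇒ lagging (phase φ = 0.0°).

PF = 1 (lagging, φ = 0.0°)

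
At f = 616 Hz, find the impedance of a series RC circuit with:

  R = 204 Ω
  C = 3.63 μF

Step 1 — Angular frequency: ω = 2π·f = 2π·616 = 3870 rad/s.
Step 2 — Component impedances:
  R: Z = R = 204 Ω
  C: Z = 1/(jωC) = -j/(ω·C) = 0 - j71.18 Ω
Step 3 — Series combination: Z_total = R + C = 204 - j71.18 Ω = 216.1∠-19.2° Ω.

Z = 204 - j71.18 Ω = 216.1∠-19.2° Ω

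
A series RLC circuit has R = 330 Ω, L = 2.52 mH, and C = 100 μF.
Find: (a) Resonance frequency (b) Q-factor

Step 1 — Resonance condition Im(Z)=0 gives ω₀ = 1/√(LC).
Step 2 — ω₀ = 1/√(0.00252·0.0001) = 1992 rad/s.
Step 3 — f₀ = ω₀/(2π) = 317 Hz.
Step 4 — Series Q: Q = ω₀L/R = 1992·0.00252/330 = 0.01521.

(a) f₀ = 317 Hz  (b) Q = 0.01521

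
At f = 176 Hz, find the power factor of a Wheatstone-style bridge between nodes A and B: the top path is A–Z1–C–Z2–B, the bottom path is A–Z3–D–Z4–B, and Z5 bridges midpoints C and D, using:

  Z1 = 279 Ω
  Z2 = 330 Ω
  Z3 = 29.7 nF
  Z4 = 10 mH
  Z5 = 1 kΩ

Step 1 — Angular frequency: ω = 2π·f = 2π·176 = 1106 rad/s.
Step 2 — Component impedances:
  Z1: Z = R = 279 Ω
  Z2: Z = R = 330 Ω
  Z3: Z = 1/(jωC) = -j/(ω·C) = 0 - j3.045e+04 Ω
  Z4: Z = jωL = j·1106·0.01 = 0 + j11.06 Ω
  Z5: Z = R = 1000 Ω
Step 3 — Bridge requires nodal analysis (the Z5 bridge couples midpoints C and D, so the two paths cannot be reduced to a simple series/parallel combination). Setting node B to ground and injecting 1 A at node A, the 3-node admittance system at A, C, D solves to V_A = Z_AB = 526.9 - j8.442 Ω = 527∠-0.9° Ω.
Step 4 — Power factor: PF = cos(φ) = Re(Z)/|Z| = 526.9/526.96 = 0.9999.
Step 5 — Type: Im(Z) = -8.442 ⇒ leading (phase φ = -0.9°).

PF = 0.9999 (leading, φ = -0.9°)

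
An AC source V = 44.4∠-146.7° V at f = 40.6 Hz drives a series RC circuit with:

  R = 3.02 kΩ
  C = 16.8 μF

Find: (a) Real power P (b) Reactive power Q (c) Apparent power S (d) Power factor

Step 1 — Angular frequency: ω = 2π·f = 2π·40.6 = 255.1 rad/s.
Step 2 — Component impedances:
  R: Z = R = 3020 Ω
  C: Z = 1/(jωC) = -j/(ω·C) = 0 - j233.3 Ω
Step 3 — Series combination: Z_total = R + C = 3020 - j233.3 Ω = 3029∠-4.4° Ω.
Step 4 — Source phasor: V = 44.4∠-146.7° V = -37.11 - j24.38 V.
Step 5 — Current: I = V / Z = -0.0116 - j0.008968 A = 0.01466∠-142.3° A.
Step 6 — Complex power: S = V·I* = 0.6489 - j0.05014 VA.
Step 7 — Real power: P = Re(S) = 0.6489 W.
Step 8 — Reactive power: Q = Im(S) = -0.05014 VAR.
Step 9 — Apparent power: |S| = 0.6508 VA.
Step 10 — Power factor: PF = P/|S| = 0.997 (leading).

(a) P = 0.6489 W  (b) Q = -0.05014 VAR  (c) S = 0.6508 VA  (d) PF = 0.997 (leading)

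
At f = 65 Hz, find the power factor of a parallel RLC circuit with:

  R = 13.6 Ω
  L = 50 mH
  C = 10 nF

Step 1 — Angular frequency: ω = 2π·f = 2π·65 = 408.4 rad/s.
Step 2 — Component impedances:
  R: Z = R = 13.6 Ω
  L: Z = jωL = j·408.4·0.05 = 0 + j20.42 Ω
  C: Z = 1/(jωC) = -j/(ω·C) = 0 - j2.449e+05 Ω
Step 3 — Parallel combination: 1/Z_total = 1/R + 1/L + 1/C; Z_total = 9.422 + j6.274 Ω = 11.32∠33.7° Ω.
Step 4 — Power factor: PF = cos(φ) = Re(Z)/|Z| = 9.422/11.32 = 0.8323.
Step 5 — Type: Im(Z) = 6.274 ⇒ lagging (phase φ = 33.7°).

PF = 0.8323 (lagging, φ = 33.7°)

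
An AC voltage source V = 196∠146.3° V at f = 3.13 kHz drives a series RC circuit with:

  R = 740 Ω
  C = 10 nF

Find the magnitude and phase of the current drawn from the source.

Step 1 — Angular frequency: ω = 2π·f = 2π·3130 = 1.967e+04 rad/s.
Step 2 — Component impedances:
  R: Z = R = 740 Ω
  C: Z = 1/(jωC) = -j/(ω·C) = 0 - j5085 Ω
Step 3 — Series combination: Z_total = R + C = 740 - j5085 Ω = 5138∠-81.7° Ω.
Step 4 — Source phasor: V = 196∠146.3° V = -163.1 + j108.7 V.
Step 5 — Ohm's law: I = V / Z_total = (-163.1 + j108.7) / (740 - j5085) = -0.02551 - j0.02836 A.
Step 6 — Convert to polar: |I| = 0.03814 A, ∠I = -132.0°.

I = 0.03814∠-132.0° A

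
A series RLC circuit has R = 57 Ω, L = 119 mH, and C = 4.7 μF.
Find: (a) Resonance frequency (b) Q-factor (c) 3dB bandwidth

Step 1 — Resonance condition Im(Z)=0 gives ω₀ = 1/√(LC).
Step 2 — ω₀ = 1/√(0.119·4.7e-06) = 1337 rad/s.
Step 3 — f₀ = ω₀/(2π) = 212.8 Hz.
Step 4 — Series Q: Q = ω₀L/R = 1337·0.119/57 = 2.792.
Step 5 — 3dB bandwidth: Δω = ω₀/Q = 479 rad/s; BW = Δω/(2π) = 76.23 Hz.

(a) f₀ = 212.8 Hz  (b) Q = 2.792  (c) BW = 76.23 Hz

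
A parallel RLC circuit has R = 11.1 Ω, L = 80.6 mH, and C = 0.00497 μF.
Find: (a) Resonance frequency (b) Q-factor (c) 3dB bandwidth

Step 1 — Resonance: ω₀ = 1/√(LC) = 1/√(0.0806·4.97e-09) = 4.996e+04 rad/s.
Step 2 — f₀ = ω₀/(2π) = 7952 Hz.
Step 3 — Parallel Q: Q = R/(ω₀L) = 11.1/(4.996e+04·0.0806) = 0.002756.
Step 4 — Bandwidth: Δω = ω₀/Q = 1.813e+07 rad/s; BW = Δω/(2π) = 2.885e+06 Hz.

(a) f₀ = 7952 Hz  (b) Q = 0.002756  (c) BW = 2.885e+06 Hz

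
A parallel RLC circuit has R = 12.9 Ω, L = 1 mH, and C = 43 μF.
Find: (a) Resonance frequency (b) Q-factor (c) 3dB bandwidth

Step 1 — Resonance: ω₀ = 1/√(LC) = 1/√(0.001·4.3e-05) = 4822 rad/s.
Step 2 — f₀ = ω₀/(2π) = 767.5 Hz.
Step 3 — Parallel Q: Q = R/(ω₀L) = 12.9/(4822·0.001) = 2.675.
Step 4 — Bandwidth: Δω = ω₀/Q = 1803 rad/s; BW = Δω/(2π) = 286.9 Hz.

(a) f₀ = 767.5 Hz  (b) Q = 2.675  (c) BW = 286.9 Hz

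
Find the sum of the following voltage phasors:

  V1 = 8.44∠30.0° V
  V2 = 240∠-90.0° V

Step 1 — Convert each phasor to rectangular form:
  V1 = 8.44·(cos(30.0°) + j·sin(30.0°)) = 7.309 + j4.22 V
  V2 = 240·(cos(-90.0°) + j·sin(-90.0°)) = 0 - j240 V
Step 2 — Sum components: V_total = 7.309 - j235.8 V.
Step 3 — Convert to polar: |V_total| = 235.9 V, ∠V_total = -88.2°.

V_total = 235.9∠-88.2° V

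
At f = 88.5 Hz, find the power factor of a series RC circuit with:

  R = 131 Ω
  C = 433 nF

Step 1 — Angular frequency: ω = 2π·f = 2π·88.5 = 556.1 rad/s.
Step 2 — Component impedances:
  R: Z = R = 131 Ω
  C: Z = 1/(jωC) = -j/(ω·C) = 0 - j4153 Ω
Step 3 — Series combination: Z_total = R + C = 131 - j4153 Ω = 4155∠-88.2° Ω.
Step 4 — Power factor: PF = cos(φ) = Re(Z)/|Z| = 131/4155 = 0.03153.
Step 5 — Type: Im(Z) = -4153 ⇒ leading (phase φ = -88.2°).

PF = 0.03153 (leading, φ = -88.2°)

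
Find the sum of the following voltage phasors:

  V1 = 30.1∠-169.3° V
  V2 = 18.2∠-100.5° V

Step 1 — Convert each phasor to rectangular form:
  V1 = 30.1·(cos(-169.3°) + j·sin(-169.3°)) = -29.58 - j5.589 V
  V2 = 18.2·(cos(-100.5°) + j·sin(-100.5°)) = -3.317 - j17.9 V
Step 2 — Sum components: V_total = -32.89 - j23.48 V.
Step 3 — Convert to polar: |V_total| = 40.42 V, ∠V_total = -144.5°.

V_total = 40.42∠-144.5° V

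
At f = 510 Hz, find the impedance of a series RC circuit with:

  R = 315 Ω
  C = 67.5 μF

Step 1 — Angular frequency: ω = 2π·f = 2π·510 = 3204 rad/s.
Step 2 — Component impedances:
  R: Z = R = 315 Ω
  C: Z = 1/(jωC) = -j/(ω·C) = 0 - j4.623 Ω
Step 3 — Series combination: Z_total = R + C = 315 - j4.623 Ω = 315∠-0.8° Ω.

Z = 315 - j4.623 Ω = 315∠-0.8° Ω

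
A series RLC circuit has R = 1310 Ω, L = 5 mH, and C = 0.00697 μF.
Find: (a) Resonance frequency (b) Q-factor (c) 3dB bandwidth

Step 1 — Resonance: ω₀ = 1/√(LC) = 1/√(0.005·6.97e-09) = 1.694e+05 rad/s.
Step 2 — f₀ = ω₀/(2π) = 2.696e+04 Hz.
Step 3 — Series Q: Q = ω₀L/R = 1.694e+05·0.005/1310 = 0.6465.
Step 4 — Bandwidth: Δω = ω₀/Q = 2.62e+05 rad/s; BW = Δω/(2π) = 4.17e+04 Hz.

(a) f₀ = 2.696e+04 Hz  (b) Q = 0.6465  (c) BW = 4.17e+04 Hz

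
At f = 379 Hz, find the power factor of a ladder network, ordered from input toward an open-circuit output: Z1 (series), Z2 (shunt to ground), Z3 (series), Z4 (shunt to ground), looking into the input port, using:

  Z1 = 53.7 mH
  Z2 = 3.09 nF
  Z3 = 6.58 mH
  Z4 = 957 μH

Step 1 — Angular frequency: ω = 2π·f = 2π·379 = 2381 rad/s.
Step 2 — Component impedances:
  Z1: Z = jωL = j·2381·0.0537 = 0 + j127.9 Ω
  Z2: Z = 1/(jωC) = -j/(ω·C) = 0 - j1.359e+05 Ω
  Z3: Z = jωL = j·2381·0.00658 = 0 + j15.67 Ω
  Z4: Z = jωL = j·2381·0.000957 = 0 + j2.279 Ω
Step 3 — Ladder network (open output): work backward from the far end, alternating series and parallel combinations. Z_in = 0 + j145.8 Ω = 145.8∠90.0° Ω.
Step 4 — Power factor: PF = cos(φ) = Re(Z)/|Z| = 0/145.8 = 0.
Step 5 — Type: Im(Z) = 145.8 ⇒ lagging (phase φ = 90.0°).

PF = 0 (lagging, φ = 90.0°)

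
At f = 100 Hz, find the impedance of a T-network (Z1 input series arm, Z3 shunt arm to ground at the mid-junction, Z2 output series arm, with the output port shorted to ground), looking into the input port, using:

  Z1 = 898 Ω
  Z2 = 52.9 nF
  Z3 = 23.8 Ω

Step 1 — Angular frequency: ω = 2π·f = 2π·100 = 628.3 rad/s.
Step 2 — Component impedances:
  Z1: Z = R = 898 Ω
  Z2: Z = 1/(jωC) = -j/(ω·C) = 0 - j3.009e+04 Ω
  Z3: Z = R = 23.8 Ω
Step 3 — With the output port shorted to ground, the output series arm Z2 runs from the junction to ground; the shunt arm Z3 also runs from the junction to ground. They appear in parallel: Z3 || Z2 = 23.8 - j0.01883 Ω.
Step 4 — Series with input arm Z1: Z_in = Z1 + (Z3 || Z2) = 921.8 - j0.01883 Ω = 921.8∠-0.0° Ω.

Z = 921.8 - j0.01883 Ω = 921.8∠-0.0° Ω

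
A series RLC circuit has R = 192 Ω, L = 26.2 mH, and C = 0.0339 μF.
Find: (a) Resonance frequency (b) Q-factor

Step 1 — Resonance condition Im(Z)=0 gives ω₀ = 1/√(LC).
Step 2 — ω₀ = 1/√(0.0262·3.39e-08) = 3.355e+04 rad/s.
Step 3 — f₀ = ω₀/(2π) = 5340 Hz.
Step 4 — Series Q: Q = ω₀L/R = 3.355e+04·0.0262/192 = 4.579.

(a) f₀ = 5340 Hz  (b) Q = 4.579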